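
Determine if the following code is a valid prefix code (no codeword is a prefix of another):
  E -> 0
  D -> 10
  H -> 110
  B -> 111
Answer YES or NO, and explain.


Checking each pair (does one codeword prefix another?):
  E='0' vs D='10': no prefix
  E='0' vs H='110': no prefix
  E='0' vs B='111': no prefix
  D='10' vs E='0': no prefix
  D='10' vs H='110': no prefix
  D='10' vs B='111': no prefix
  H='110' vs E='0': no prefix
  H='110' vs D='10': no prefix
  H='110' vs B='111': no prefix
  B='111' vs E='0': no prefix
  B='111' vs D='10': no prefix
  B='111' vs H='110': no prefix
No violation found over all pairs.

YES -- this is a valid prefix code. No codeword is a prefix of any other codeword.


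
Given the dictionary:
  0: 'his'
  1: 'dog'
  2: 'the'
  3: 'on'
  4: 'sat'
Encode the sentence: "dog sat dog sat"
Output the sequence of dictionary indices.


Look up each word in the dictionary:
  'dog' -> 1
  'sat' -> 4
  'dog' -> 1
  'sat' -> 4

Encoded: [1, 4, 1, 4]


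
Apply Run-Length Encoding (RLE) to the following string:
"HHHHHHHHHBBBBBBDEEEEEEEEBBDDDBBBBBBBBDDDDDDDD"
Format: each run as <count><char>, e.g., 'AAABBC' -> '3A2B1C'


Scanning runs left to right:
  i=0: run of 'H' x 9 -> '9H'
  i=9: run of 'B' x 6 -> '6B'
  i=15: run of 'D' x 1 -> '1D'
  i=16: run of 'E' x 8 -> '8E'
  i=24: run of 'B' x 2 -> '2B'
  i=26: run of 'D' x 3 -> '3D'
  i=29: run of 'B' x 8 -> '8B'
  i=37: run of 'D' x 8 -> '8D'

RLE = 9H6B1D8E2B3D8B8D


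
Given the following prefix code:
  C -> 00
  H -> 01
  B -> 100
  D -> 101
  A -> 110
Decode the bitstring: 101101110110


Decoding step by step:
Bits 101 -> D
Bits 101 -> D
Bits 110 -> A
Bits 110 -> A


Decoded message: DDAA


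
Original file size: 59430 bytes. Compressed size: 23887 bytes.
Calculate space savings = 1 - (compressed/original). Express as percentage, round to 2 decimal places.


ratio = compressed/original = 23887/59430 = 0.401935
savings = 1 - ratio = 1 - 0.401935 = 0.598065
as a percentage: 0.598065 * 100 = 59.81%

Space savings = 1 - 23887/59430 = 59.81%


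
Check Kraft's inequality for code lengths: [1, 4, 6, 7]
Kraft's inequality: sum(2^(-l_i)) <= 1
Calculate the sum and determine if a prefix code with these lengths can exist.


Sum = 2^(-1) + 2^(-4) + 2^(-6) + 2^(-7)
    = 0.5 + 0.0625 + 0.015625 + 0.0078125
    = 75/128 = 0.5859375
Since 0.5859375 <= 1, Kraft's inequality IS satisfied.
A prefix code with these lengths CAN exist.

Kraft sum = 0.5859375. Satisfied.


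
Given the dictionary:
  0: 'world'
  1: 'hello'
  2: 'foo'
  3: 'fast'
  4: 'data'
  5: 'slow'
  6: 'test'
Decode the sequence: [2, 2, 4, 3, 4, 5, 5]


Look up each index in the dictionary:
  2 -> 'foo'
  2 -> 'foo'
  4 -> 'data'
  3 -> 'fast'
  4 -> 'data'
  5 -> 'slow'
  5 -> 'slow'

Decoded: "foo foo data fast data slow slow"


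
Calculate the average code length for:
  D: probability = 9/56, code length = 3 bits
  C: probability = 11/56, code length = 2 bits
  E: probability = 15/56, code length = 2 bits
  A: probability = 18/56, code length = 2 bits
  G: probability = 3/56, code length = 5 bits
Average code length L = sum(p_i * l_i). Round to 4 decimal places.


Weighted contributions p_i * l_i:
  D: (9/56) * 3 = 27/56
  C: (11/56) * 2 = 22/56
  E: (15/56) * 2 = 30/56
  A: (18/56) * 2 = 36/56
  G: (3/56) * 5 = 15/56
Sum = (27 + 22 + 30 + 36 + 15)/56 = 130/56

L = 130/56 = 2.3214 bits/symbol


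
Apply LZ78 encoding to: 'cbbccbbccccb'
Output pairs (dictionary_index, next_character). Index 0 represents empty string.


LZ78 encoding steps:
Dictionary: {0: ''}
Step 1: w='' (idx 0), next='c' -> output (0, 'c'), add 'c' as idx 1
Step 2: w='' (idx 0), next='b' -> output (0, 'b'), add 'b' as idx 2
Step 3: w='b' (idx 2), next='c' -> output (2, 'c'), add 'bc' as idx 3
Step 4: w='c' (idx 1), next='b' -> output (1, 'b'), add 'cb' as idx 4
Step 5: w='bc' (idx 3), next='c' -> output (3, 'c'), add 'bcc' as idx 5
Step 6: w='c' (idx 1), next='c' -> output (1, 'c'), add 'cc' as idx 6
Step 7: w='b' (idx 2), end of input -> output (2, '')


Encoded: [(0, 'c'), (0, 'b'), (2, 'c'), (1, 'b'), (3, 'c'), (1, 'c'), (2, '')]


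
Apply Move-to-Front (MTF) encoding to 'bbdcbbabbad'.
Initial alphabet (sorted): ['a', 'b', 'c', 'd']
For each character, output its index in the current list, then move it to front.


MTF encoding:
'b': index 1 in ['a', 'b', 'c', 'd'] -> ['b', 'a', 'c', 'd']
'b': index 0 in ['b', 'a', 'c', 'd'] -> ['b', 'a', 'c', 'd']
'd': index 3 in ['b', 'a', 'c', 'd'] -> ['d', 'b', 'a', 'c']
'c': index 3 in ['d', 'b', 'a', 'c'] -> ['c', 'd', 'b', 'a']
'b': index 2 in ['c', 'd', 'b', 'a'] -> ['b', 'c', 'd', 'a']
'b': index 0 in ['b', 'c', 'd', 'a'] -> ['b', 'c', 'd', 'a']
'a': index 3 in ['b', 'c', 'd', 'a'] -> ['a', 'b', 'c', 'd']
'b': index 1 in ['a', 'b', 'c', 'd'] -> ['b', 'a', 'c', 'd']
'b': index 0 in ['b', 'a', 'c', 'd'] -> ['b', 'a', 'c', 'd']
'a': index 1 in ['b', 'a', 'c', 'd'] -> ['a', 'b', 'c', 'd']
'd': index 3 in ['a', 'b', 'c', 'd'] -> ['d', 'a', 'b', 'c']


Output: [1, 0, 3, 3, 2, 0, 3, 1, 0, 1, 3]


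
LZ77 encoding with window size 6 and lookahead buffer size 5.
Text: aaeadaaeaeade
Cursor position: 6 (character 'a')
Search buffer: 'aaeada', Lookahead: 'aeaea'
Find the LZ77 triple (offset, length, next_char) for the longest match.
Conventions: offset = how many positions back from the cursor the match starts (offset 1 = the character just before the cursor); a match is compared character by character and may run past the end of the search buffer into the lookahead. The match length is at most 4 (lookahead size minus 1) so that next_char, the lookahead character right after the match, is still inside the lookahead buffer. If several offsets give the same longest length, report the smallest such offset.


Try each offset into the search buffer:
  offset=1 (pos 5, char 'a'): match length 1
  offset=2 (pos 4, char 'd'): match length 0
  offset=3 (pos 3, char 'a'): match length 1
  offset=4 (pos 2, char 'e'): match length 0
  offset=5 (pos 1, char 'a'): match length 3
  offset=6 (pos 0, char 'a'): match length 1
Longest match has length 3 at offset 5.
next_char = character at position 6 + 3 = 9 -> 'e'

Best match: offset=5, length=3 (matching 'aea' starting at position 1)
LZ77 triple: (5, 3, 'e')


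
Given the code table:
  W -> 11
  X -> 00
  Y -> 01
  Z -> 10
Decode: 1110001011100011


Decoding:
11 -> W
10 -> Z
00 -> X
10 -> Z
11 -> W
10 -> Z
00 -> X
11 -> W


Result: WZXZWZXW


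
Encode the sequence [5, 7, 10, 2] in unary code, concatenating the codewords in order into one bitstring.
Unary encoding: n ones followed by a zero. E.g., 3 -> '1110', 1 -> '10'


Encode each number as n ones followed by a terminating 0:
  5 -> 111110 (6 bits)
  7 -> 11111110 (8 bits)
  10 -> 11111111110 (11 bits)
  2 -> 110 (3 bits)
Total length = 6 + 8 + 11 + 3 = 28 bits.

Unary([5, 7, 10, 2]) = 1111101111111011111111110110 (28 bits)


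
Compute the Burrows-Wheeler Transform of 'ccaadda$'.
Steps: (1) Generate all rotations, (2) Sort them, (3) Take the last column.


Rotations (sorted):
  0: $ccaadda -> last char: a
  1: a$ccaadd -> last char: d
  2: aadda$cc -> last char: c
  3: adda$cca -> last char: a
  4: caadda$c -> last char: c
  5: ccaadda$ -> last char: $
  6: da$ccaad -> last char: d
  7: dda$ccaa -> last char: a


BWT = adcac$da


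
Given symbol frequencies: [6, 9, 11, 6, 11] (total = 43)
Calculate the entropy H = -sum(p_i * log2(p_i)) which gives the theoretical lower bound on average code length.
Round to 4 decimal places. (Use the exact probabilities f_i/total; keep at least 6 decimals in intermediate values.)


Per-symbol terms -p_i * log2(p_i) with p_i = f_i/43:
  p = 6/43 = 0.139535: log2(p) = -2.841302, -p*log2(p) = 0.396461
  p = 9/43 = 0.209302: log2(p) = -2.256340, -p*log2(p) = 0.472257
  p = 11/43 = 0.255814: log2(p) = -1.966833, -p*log2(p) = 0.503143
  p = 6/43 = 0.139535: log2(p) = -2.841302, -p*log2(p) = 0.396461
  p = 11/43 = 0.255814: log2(p) = -1.966833, -p*log2(p) = 0.503143
H = 0.396461 + 0.472257 + 0.503143 + 0.396461 + 0.503143 = 2.271465

H = 2.2715 bits/symbol


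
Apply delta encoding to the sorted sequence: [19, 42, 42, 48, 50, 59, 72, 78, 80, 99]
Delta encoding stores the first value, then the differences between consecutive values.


First value: 19
Deltas:
  42 - 19 = 23
  42 - 42 = 0
  48 - 42 = 6
  50 - 48 = 2
  59 - 50 = 9
  72 - 59 = 13
  78 - 72 = 6
  80 - 78 = 2
  99 - 80 = 19


Delta encoded: [19, 23, 0, 6, 2, 9, 13, 6, 2, 19]


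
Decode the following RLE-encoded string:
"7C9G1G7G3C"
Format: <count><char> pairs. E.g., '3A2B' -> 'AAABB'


Expanding each <count><char> pair:
  7C -> 'CCCCCCC'
  9G -> 'GGGGGGGGG'
  1G -> 'G'
  7G -> 'GGGGGGG'
  3C -> 'CCC'

Decoded = CCCCCCCGGGGGGGGGGGGGGGGGCCC


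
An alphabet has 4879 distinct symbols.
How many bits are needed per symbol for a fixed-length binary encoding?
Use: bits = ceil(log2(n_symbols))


log2(4879) = 12.2524
Bracket: 2^12 = 4096 < 4879 <= 2^13 = 8192
So ceil(log2(4879)) = 13

bits = ceil(log2(4879)) = ceil(12.2524) = 13 bits


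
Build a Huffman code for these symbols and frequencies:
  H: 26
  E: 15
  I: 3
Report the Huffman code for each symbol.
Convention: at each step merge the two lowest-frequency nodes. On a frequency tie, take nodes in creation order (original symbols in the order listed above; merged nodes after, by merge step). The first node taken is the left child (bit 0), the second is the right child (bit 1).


Huffman tree construction:
Step 1: Merge I(3) + E(15) = 18
Step 2: Merge (I+E)(18) + H(26) = 44
Read each symbol's code off the tree from the root (left child = 0, right child = 1).

Codes:
  H: 1 (length 1)
  E: 01 (length 2)
  I: 00 (length 2)
Average code length: 62/44 = 1.4091 bits/symbol


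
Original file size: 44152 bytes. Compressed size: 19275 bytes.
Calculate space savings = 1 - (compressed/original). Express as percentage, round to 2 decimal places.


ratio = compressed/original = 19275/44152 = 0.43656
savings = 1 - ratio = 1 - 0.43656 = 0.56344
as a percentage: 0.56344 * 100 = 56.34%

Space savings = 1 - 19275/44152 = 56.34%


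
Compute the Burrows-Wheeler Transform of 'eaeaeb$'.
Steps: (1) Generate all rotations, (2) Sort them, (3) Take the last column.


Rotations (sorted):
  0: $eaeaeb -> last char: b
  1: aeaeb$e -> last char: e
  2: aeb$eae -> last char: e
  3: b$eaeae -> last char: e
  4: eaeaeb$ -> last char: $
  5: eaeb$ea -> last char: a
  6: eb$eaea -> last char: a


BWT = beee$aa


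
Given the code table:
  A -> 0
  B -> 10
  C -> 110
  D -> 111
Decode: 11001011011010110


Decoding:
110 -> C
0 -> A
10 -> B
110 -> C
110 -> C
10 -> B
110 -> C


Result: CABCCBC


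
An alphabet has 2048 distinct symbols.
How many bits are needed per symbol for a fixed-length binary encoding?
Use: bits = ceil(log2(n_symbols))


log2(2048) = 11.0
Bracket: 2^10 = 1024 < 2048 <= 2^11 = 2048
So ceil(log2(2048)) = 11

bits = ceil(log2(2048)) = ceil(11.0) = 11 bits


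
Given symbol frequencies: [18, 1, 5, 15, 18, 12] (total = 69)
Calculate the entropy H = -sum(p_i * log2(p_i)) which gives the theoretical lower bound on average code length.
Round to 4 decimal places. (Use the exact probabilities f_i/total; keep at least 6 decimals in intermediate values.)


Per-symbol terms -p_i * log2(p_i) with p_i = f_i/69:
  p = 18/69 = 0.260870: log2(p) = -1.938599, -p*log2(p) = 0.505722
  p = 1/69 = 0.014493: log2(p) = -6.108524, -p*log2(p) = 0.088529
  p = 5/69 = 0.072464: log2(p) = -3.786596, -p*log2(p) = 0.274391
  p = 15/69 = 0.217391: log2(p) = -2.201634, -p*log2(p) = 0.478616
  p = 18/69 = 0.260870: log2(p) = -1.938599, -p*log2(p) = 0.505722
  p = 12/69 = 0.173913: log2(p) = -2.523562, -p*log2(p) = 0.438880
H = 0.505722 + 0.088529 + 0.274391 + 0.478616 + 0.505722 + 0.438880 = 2.291860

H = 2.2919 bits/symbol


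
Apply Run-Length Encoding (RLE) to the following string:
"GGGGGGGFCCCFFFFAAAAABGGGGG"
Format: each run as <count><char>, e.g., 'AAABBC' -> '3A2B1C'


Scanning runs left to right:
  i=0: run of 'G' x 7 -> '7G'
  i=7: run of 'F' x 1 -> '1F'
  i=8: run of 'C' x 3 -> '3C'
  i=11: run of 'F' x 4 -> '4F'
  i=15: run of 'A' x 5 -> '5A'
  i=20: run of 'B' x 1 -> '1B'
  i=21: run of 'G' x 5 -> '5G'

RLE = 7G1F3C4F5A1B5G


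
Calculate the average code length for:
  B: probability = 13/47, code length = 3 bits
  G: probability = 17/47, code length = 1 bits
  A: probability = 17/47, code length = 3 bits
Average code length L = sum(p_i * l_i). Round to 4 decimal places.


Weighted contributions p_i * l_i:
  B: (13/47) * 3 = 39/47
  G: (17/47) * 1 = 17/47
  A: (17/47) * 3 = 51/47
Sum = (39 + 17 + 51)/47 = 107/47

L = 107/47 = 2.2766 bits/symbol


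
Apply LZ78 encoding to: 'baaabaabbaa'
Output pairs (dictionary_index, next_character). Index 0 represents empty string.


LZ78 encoding steps:
Dictionary: {0: ''}
Step 1: w='' (idx 0), next='b' -> output (0, 'b'), add 'b' as idx 1
Step 2: w='' (idx 0), next='a' -> output (0, 'a'), add 'a' as idx 2
Step 3: w='a' (idx 2), next='a' -> output (2, 'a'), add 'aa' as idx 3
Step 4: w='b' (idx 1), next='a' -> output (1, 'a'), add 'ba' as idx 4
Step 5: w='a' (idx 2), next='b' -> output (2, 'b'), add 'ab' as idx 5
Step 6: w='ba' (idx 4), next='a' -> output (4, 'a'), add 'baa' as idx 6


Encoded: [(0, 'b'), (0, 'a'), (2, 'a'), (1, 'a'), (2, 'b'), (4, 'a')]


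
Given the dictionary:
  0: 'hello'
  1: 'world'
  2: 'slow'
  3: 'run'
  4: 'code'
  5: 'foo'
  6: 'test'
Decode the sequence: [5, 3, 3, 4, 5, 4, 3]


Look up each index in the dictionary:
  5 -> 'foo'
  3 -> 'run'
  3 -> 'run'
  4 -> 'code'
  5 -> 'foo'
  4 -> 'code'
  3 -> 'run'

Decoded: "foo run run code foo code run"


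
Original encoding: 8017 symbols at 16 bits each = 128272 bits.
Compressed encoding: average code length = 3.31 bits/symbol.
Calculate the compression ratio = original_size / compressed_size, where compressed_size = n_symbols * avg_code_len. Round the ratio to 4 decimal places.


original_size = n_symbols * orig_bits = 8017 * 16 = 128272 bits
compressed_size = n_symbols * avg_code_len = 8017 * 3.31 = 26536.27 bits
ratio = original_size / compressed_size = 128272 / 26536.27 = 4.8338

Compression ratio = 4.8338


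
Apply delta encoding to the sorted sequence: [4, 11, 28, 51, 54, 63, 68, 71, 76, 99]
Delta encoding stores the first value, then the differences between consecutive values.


First value: 4
Deltas:
  11 - 4 = 7
  28 - 11 = 17
  51 - 28 = 23
  54 - 51 = 3
  63 - 54 = 9
  68 - 63 = 5
  71 - 68 = 3
  76 - 71 = 5
  99 - 76 = 23


Delta encoded: [4, 7, 17, 23, 3, 9, 5, 3, 5, 23]


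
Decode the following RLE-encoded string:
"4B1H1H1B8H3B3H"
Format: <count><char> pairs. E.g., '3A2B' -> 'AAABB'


Expanding each <count><char> pair:
  4B -> 'BBBB'
  1H -> 'H'
  1H -> 'H'
  1B -> 'B'
  8H -> 'HHHHHHHH'
  3B -> 'BBB'
  3H -> 'HHH'

Decoded = BBBBHHBHHHHHHHHBBBHHH


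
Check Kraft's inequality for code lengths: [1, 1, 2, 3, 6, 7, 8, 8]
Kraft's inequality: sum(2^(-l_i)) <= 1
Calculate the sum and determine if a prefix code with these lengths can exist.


Sum = 2^(-1) + 2^(-1) + 2^(-2) + 2^(-3) + 2^(-6) + 2^(-7) + 2^(-8) + 2^(-8)
    = 0.5 + 0.5 + 0.25 + 0.125 + 0.015625 + 0.0078125 + 0.00390625 + 0.00390625
    = 360/256 = 1.40625
Since 1.40625 > 1, Kraft's inequality is NOT satisfied.
A prefix code with these lengths CANNOT exist.

Kraft sum = 1.40625. Not satisfied.


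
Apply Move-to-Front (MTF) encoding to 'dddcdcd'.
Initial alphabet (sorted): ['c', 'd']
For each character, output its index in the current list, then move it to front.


MTF encoding:
'd': index 1 in ['c', 'd'] -> ['d', 'c']
'd': index 0 in ['d', 'c'] -> ['d', 'c']
'd': index 0 in ['d', 'c'] -> ['d', 'c']
'c': index 1 in ['d', 'c'] -> ['c', 'd']
'd': index 1 in ['c', 'd'] -> ['d', 'c']
'c': index 1 in ['d', 'c'] -> ['c', 'd']
'd': index 1 in ['c', 'd'] -> ['d', 'c']


Output: [1, 0, 0, 1, 1, 1, 1]


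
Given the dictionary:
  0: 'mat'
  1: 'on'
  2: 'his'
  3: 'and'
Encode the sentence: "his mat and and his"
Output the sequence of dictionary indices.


Look up each word in the dictionary:
  'his' -> 2
  'mat' -> 0
  'and' -> 3
  'and' -> 3
  'his' -> 2

Encoded: [2, 0, 3, 3, 2]


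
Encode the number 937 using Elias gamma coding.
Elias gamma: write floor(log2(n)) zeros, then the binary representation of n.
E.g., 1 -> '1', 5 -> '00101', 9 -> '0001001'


num_bits = floor(log2(937)) + 1 = 10
leading_zeros = num_bits - 1 = 9
binary(937) = 1110101001

Elias gamma(937) = '000000000' + '1110101001' = 0000000001110101001 (19 bits)


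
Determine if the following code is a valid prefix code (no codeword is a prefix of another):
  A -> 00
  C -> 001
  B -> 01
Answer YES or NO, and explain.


Checking each pair (does one codeword prefix another?):
  A='00' vs C='001': prefix -- VIOLATION

NO -- this is NOT a valid prefix code. A (00) is a prefix of C (001).


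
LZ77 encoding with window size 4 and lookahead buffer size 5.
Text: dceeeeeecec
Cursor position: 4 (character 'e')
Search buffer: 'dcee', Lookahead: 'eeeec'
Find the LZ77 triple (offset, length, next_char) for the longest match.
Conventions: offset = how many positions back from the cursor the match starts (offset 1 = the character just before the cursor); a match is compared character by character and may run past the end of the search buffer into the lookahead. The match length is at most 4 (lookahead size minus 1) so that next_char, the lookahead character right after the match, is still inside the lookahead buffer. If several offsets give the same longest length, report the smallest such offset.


Try each offset into the search buffer:
  offset=1 (pos 3, char 'e'): match length 4
  offset=2 (pos 2, char 'e'): match length 4
  offset=3 (pos 1, char 'c'): match length 0
  offset=4 (pos 0, char 'd'): match length 0
Longest match has length 4, found at offsets 1, 2; take the smallest, offset 1.
next_char = character at position 4 + 4 = 8 -> 'c'

Best match: offset=1, length=4 (matching 'eeee' starting at position 3)
LZ77 triple: (1, 4, 'c')


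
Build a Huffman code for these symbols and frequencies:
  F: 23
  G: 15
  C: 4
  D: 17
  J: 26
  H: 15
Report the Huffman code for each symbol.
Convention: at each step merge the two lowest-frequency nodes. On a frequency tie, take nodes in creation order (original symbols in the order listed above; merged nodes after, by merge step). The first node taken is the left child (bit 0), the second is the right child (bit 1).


Huffman tree construction:
Step 1: Merge C(4) + G(15) = 19
Step 2: Merge H(15) + D(17) = 32
Step 3: Merge (C+G)(19) + F(23) = 42
Step 4: Merge J(26) + (H+D)(32) = 58
Step 5: Merge ((C+G)+F)(42) + (J+(H+D))(58) = 100
Read each symbol's code off the tree from the root (left child = 0, right child = 1).

Codes:
  F: 01 (length 2)
  G: 001 (length 3)
  C: 000 (length 3)
  D: 111 (length 3)
  J: 10 (length 2)
  H: 110 (length 3)
Average code length: 251/100 = 2.5100 bits/symbol


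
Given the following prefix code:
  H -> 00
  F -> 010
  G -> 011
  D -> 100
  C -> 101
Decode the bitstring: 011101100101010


Decoding step by step:
Bits 011 -> G
Bits 101 -> C
Bits 100 -> D
Bits 101 -> C
Bits 010 -> F


Decoded message: GCDCF


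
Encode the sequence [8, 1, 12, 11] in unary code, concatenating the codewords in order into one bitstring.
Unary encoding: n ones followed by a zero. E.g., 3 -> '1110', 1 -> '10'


Encode each number as n ones followed by a terminating 0:
  8 -> 111111110 (9 bits)
  1 -> 10 (2 bits)
  12 -> 1111111111110 (13 bits)
  11 -> 111111111110 (12 bits)
Total length = 9 + 2 + 13 + 12 = 36 bits.

Unary([8, 1, 12, 11]) = 111111110101111111111110111111111110 (36 bits)


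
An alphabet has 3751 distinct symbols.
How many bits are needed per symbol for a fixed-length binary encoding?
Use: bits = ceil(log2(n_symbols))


log2(3751) = 11.8731
Bracket: 2^11 = 2048 < 3751 <= 2^12 = 4096
So ceil(log2(3751)) = 12

bits = ceil(log2(3751)) = ceil(11.8731) = 12 bits


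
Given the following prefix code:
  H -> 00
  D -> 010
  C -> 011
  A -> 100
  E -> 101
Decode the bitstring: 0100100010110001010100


Decoding step by step:
Bits 010 -> D
Bits 010 -> D
Bits 00 -> H
Bits 101 -> E
Bits 100 -> A
Bits 010 -> D
Bits 101 -> E
Bits 00 -> H


Decoded message: DDHEADEH


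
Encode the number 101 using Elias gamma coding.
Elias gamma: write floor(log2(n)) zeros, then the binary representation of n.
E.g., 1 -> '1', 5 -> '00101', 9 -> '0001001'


num_bits = floor(log2(101)) + 1 = 7
leading_zeros = num_bits - 1 = 6
binary(101) = 1100101

Elias gamma(101) = '000000' + '1100101' = 0000001100101 (13 bits)


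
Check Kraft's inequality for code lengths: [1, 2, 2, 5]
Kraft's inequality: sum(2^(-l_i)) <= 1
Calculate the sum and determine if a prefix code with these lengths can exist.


Sum = 2^(-1) + 2^(-2) + 2^(-2) + 2^(-5)
    = 0.5 + 0.25 + 0.25 + 0.03125
    = 33/32 = 1.03125
Since 1.03125 > 1, Kraft's inequality is NOT satisfied.
A prefix code with these lengths CANNOT exist.

Kraft sum = 1.03125. Not satisfied.


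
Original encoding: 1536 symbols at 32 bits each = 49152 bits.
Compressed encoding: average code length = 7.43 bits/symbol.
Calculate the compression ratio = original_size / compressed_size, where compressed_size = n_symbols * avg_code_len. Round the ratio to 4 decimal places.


original_size = n_symbols * orig_bits = 1536 * 32 = 49152 bits
compressed_size = n_symbols * avg_code_len = 1536 * 7.43 = 11412.48 bits
ratio = original_size / compressed_size = 49152 / 11412.48 = 4.3069

Compression ratio = 4.3069


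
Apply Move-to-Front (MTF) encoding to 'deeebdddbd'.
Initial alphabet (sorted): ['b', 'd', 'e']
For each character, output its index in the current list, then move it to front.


MTF encoding:
'd': index 1 in ['b', 'd', 'e'] -> ['d', 'b', 'e']
'e': index 2 in ['d', 'b', 'e'] -> ['e', 'd', 'b']
'e': index 0 in ['e', 'd', 'b'] -> ['e', 'd', 'b']
'e': index 0 in ['e', 'd', 'b'] -> ['e', 'd', 'b']
'b': index 2 in ['e', 'd', 'b'] -> ['b', 'e', 'd']
'd': index 2 in ['b', 'e', 'd'] -> ['d', 'b', 'e']
'd': index 0 in ['d', 'b', 'e'] -> ['d', 'b', 'e']
'd': index 0 in ['d', 'b', 'e'] -> ['d', 'b', 'e']
'b': index 1 in ['d', 'b', 'e'] -> ['b', 'd', 'e']
'd': index 1 in ['b', 'd', 'e'] -> ['d', 'b', 'e']


Output: [1, 2, 0, 0, 2, 2, 0, 0, 1, 1]


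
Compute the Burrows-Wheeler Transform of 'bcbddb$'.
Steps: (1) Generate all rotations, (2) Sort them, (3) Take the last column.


Rotations (sorted):
  0: $bcbddb -> last char: b
  1: b$bcbdd -> last char: d
  2: bcbddb$ -> last char: $
  3: bddb$bc -> last char: c
  4: cbddb$b -> last char: b
  5: db$bcbd -> last char: d
  6: ddb$bcb -> last char: b


BWT = bd$cbdb


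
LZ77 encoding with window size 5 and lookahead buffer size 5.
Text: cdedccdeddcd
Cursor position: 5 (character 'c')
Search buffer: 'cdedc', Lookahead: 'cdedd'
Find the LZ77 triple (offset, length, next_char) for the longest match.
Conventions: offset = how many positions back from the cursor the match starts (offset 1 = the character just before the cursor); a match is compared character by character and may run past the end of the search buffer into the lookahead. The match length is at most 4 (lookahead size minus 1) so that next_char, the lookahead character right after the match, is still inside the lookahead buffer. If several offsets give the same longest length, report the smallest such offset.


Try each offset into the search buffer:
  offset=1 (pos 4, char 'c'): match length 1
  offset=2 (pos 3, char 'd'): match length 0
  offset=3 (pos 2, char 'e'): match length 0
  offset=4 (pos 1, char 'd'): match length 0
  offset=5 (pos 0, char 'c'): match length 4
Longest match has length 4 at offset 5.
next_char = character at position 5 + 4 = 9 -> 'd'

Best match: offset=5, length=4 (matching 'cded' starting at position 0)
LZ77 triple: (5, 4, 'd')


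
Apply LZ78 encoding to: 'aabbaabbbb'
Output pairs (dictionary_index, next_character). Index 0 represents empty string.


LZ78 encoding steps:
Dictionary: {0: ''}
Step 1: w='' (idx 0), next='a' -> output (0, 'a'), add 'a' as idx 1
Step 2: w='a' (idx 1), next='b' -> output (1, 'b'), add 'ab' as idx 2
Step 3: w='' (idx 0), next='b' -> output (0, 'b'), add 'b' as idx 3
Step 4: w='a' (idx 1), next='a' -> output (1, 'a'), add 'aa' as idx 4
Step 5: w='b' (idx 3), next='b' -> output (3, 'b'), add 'bb' as idx 5
Step 6: w='bb' (idx 5), end of input -> output (5, '')


Encoded: [(0, 'a'), (1, 'b'), (0, 'b'), (1, 'a'), (3, 'b'), (5, '')]


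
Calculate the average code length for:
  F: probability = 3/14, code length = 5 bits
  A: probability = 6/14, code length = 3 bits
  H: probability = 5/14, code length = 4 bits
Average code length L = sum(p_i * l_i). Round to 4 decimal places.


Weighted contributions p_i * l_i:
  F: (3/14) * 5 = 15/14
  A: (6/14) * 3 = 18/14
  H: (5/14) * 4 = 20/14
Sum = (15 + 18 + 20)/14 = 53/14

L = 53/14 = 3.7857 bits/symbol


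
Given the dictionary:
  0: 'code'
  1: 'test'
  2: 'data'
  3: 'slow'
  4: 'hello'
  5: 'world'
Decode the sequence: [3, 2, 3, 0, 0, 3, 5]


Look up each index in the dictionary:
  3 -> 'slow'
  2 -> 'data'
  3 -> 'slow'
  0 -> 'code'
  0 -> 'code'
  3 -> 'slow'
  5 -> 'world'

Decoded: "slow data slow code code slow world"


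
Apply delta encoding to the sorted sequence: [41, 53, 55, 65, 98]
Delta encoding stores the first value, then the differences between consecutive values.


First value: 41
Deltas:
  53 - 41 = 12
  55 - 53 = 2
  65 - 55 = 10
  98 - 65 = 33


Delta encoded: [41, 12, 2, 10, 33]


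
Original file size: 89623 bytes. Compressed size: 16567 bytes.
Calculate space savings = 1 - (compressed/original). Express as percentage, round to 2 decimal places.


ratio = compressed/original = 16567/89623 = 0.184852
savings = 1 - ratio = 1 - 0.184852 = 0.815148
as a percentage: 0.815148 * 100 = 81.51%

Space savings = 1 - 16567/89623 = 81.51%


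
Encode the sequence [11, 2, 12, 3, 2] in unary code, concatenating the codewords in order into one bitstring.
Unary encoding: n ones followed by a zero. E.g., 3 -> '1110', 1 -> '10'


Encode each number as n ones followed by a terminating 0:
  11 -> 111111111110 (12 bits)
  2 -> 110 (3 bits)
  12 -> 1111111111110 (13 bits)
  3 -> 1110 (4 bits)
  2 -> 110 (3 bits)
Total length = 12 + 3 + 13 + 4 + 3 = 35 bits.

Unary([11, 2, 12, 3, 2]) = 11111111111011011111111111101110110 (35 bits)


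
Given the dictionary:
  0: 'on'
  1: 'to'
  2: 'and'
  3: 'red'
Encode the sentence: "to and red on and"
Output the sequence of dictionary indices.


Look up each word in the dictionary:
  'to' -> 1
  'and' -> 2
  'red' -> 3
  'on' -> 0
  'and' -> 2

Encoded: [1, 2, 3, 0, 2]


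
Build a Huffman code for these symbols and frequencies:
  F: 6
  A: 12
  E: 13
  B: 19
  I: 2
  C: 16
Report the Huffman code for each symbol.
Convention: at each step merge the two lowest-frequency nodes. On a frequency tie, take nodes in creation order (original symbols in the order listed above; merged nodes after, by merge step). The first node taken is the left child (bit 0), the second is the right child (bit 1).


Huffman tree construction:
Step 1: Merge I(2) + F(6) = 8
Step 2: Merge (I+F)(8) + A(12) = 20
Step 3: Merge E(13) + C(16) = 29
Step 4: Merge B(19) + ((I+F)+A)(20) = 39
Step 5: Merge (E+C)(29) + (B+((I+F)+A))(39) = 68
Read each symbol's code off the tree from the root (left child = 0, right child = 1).

Codes:
  F: 1101 (length 4)
  A: 111 (length 3)
  E: 00 (length 2)
  B: 10 (length 2)
  I: 1100 (length 4)
  C: 01 (length 2)
Average code length: 164/68 = 2.4118 bits/symbol


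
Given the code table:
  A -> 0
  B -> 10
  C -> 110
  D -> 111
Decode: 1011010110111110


Decoding:
10 -> B
110 -> C
10 -> B
110 -> C
111 -> D
110 -> C


Result: BCBCDC


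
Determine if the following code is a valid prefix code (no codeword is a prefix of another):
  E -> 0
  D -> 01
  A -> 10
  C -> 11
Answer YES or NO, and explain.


Checking each pair (does one codeword prefix another?):
  E='0' vs D='01': prefix -- VIOLATION

NO -- this is NOT a valid prefix code. E (0) is a prefix of D (01).


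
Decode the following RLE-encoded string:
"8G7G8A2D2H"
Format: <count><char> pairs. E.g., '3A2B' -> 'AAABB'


Expanding each <count><char> pair:
  8G -> 'GGGGGGGG'
  7G -> 'GGGGGGG'
  8A -> 'AAAAAAAA'
  2D -> 'DD'
  2H -> 'HH'

Decoded = GGGGGGGGGGGGGGGAAAAAAAADDHH


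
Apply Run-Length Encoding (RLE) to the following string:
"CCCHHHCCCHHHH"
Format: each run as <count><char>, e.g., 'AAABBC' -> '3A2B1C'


Scanning runs left to right:
  i=0: run of 'C' x 3 -> '3C'
  i=3: run of 'H' x 3 -> '3H'
  i=6: run of 'C' x 3 -> '3C'
  i=9: run of 'H' x 4 -> '4H'

RLE = 3C3H3C4H


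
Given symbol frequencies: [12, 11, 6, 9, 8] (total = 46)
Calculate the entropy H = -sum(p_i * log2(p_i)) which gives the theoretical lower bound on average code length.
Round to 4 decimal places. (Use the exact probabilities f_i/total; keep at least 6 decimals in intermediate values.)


Per-symbol terms -p_i * log2(p_i) with p_i = f_i/46:
  p = 12/46 = 0.260870: log2(p) = -1.938599, -p*log2(p) = 0.505722
  p = 11/46 = 0.239130: log2(p) = -2.064130, -p*log2(p) = 0.493596
  p = 6/46 = 0.130435: log2(p) = -2.938599, -p*log2(p) = 0.383296
  p = 9/46 = 0.195652: log2(p) = -2.353637, -p*log2(p) = 0.460494
  p = 8/46 = 0.173913: log2(p) = -2.523562, -p*log2(p) = 0.438880
H = 0.505722 + 0.493596 + 0.383296 + 0.460494 + 0.438880 = 2.281988

H = 2.282 bits/symbol


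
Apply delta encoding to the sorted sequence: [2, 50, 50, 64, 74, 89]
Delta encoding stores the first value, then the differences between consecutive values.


First value: 2
Deltas:
  50 - 2 = 48
  50 - 50 = 0
  64 - 50 = 14
  74 - 64 = 10
  89 - 74 = 15


Delta encoded: [2, 48, 0, 14, 10, 15]


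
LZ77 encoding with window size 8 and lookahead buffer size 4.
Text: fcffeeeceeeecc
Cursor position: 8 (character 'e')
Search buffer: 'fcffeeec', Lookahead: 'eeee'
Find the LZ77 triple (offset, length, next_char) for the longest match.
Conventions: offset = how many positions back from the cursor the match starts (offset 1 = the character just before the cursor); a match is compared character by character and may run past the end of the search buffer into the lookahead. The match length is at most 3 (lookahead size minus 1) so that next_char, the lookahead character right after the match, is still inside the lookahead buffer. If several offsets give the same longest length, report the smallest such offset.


Try each offset into the search buffer:
  offset=1 (pos 7, char 'c'): match length 0
  offset=2 (pos 6, char 'e'): match length 1
  offset=3 (pos 5, char 'e'): match length 2
  offset=4 (pos 4, char 'e'): match length 3
  offset=5 (pos 3, char 'f'): match length 0
  offset=6 (pos 2, char 'f'): match length 0
  offset=7 (pos 1, char 'c'): match length 0
  offset=8 (pos 0, char 'f'): match length 0
Longest match has length 3 at offset 4.
next_char = character at position 8 + 3 = 11 -> 'e'

Best match: offset=4, length=3 (matching 'eee' starting at position 4)
LZ77 triple: (4, 3, 'e')


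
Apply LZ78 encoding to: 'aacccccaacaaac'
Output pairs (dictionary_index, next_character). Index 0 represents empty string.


LZ78 encoding steps:
Dictionary: {0: ''}
Step 1: w='' (idx 0), next='a' -> output (0, 'a'), add 'a' as idx 1
Step 2: w='a' (idx 1), next='c' -> output (1, 'c'), add 'ac' as idx 2
Step 3: w='' (idx 0), next='c' -> output (0, 'c'), add 'c' as idx 3
Step 4: w='c' (idx 3), next='c' -> output (3, 'c'), add 'cc' as idx 4
Step 5: w='c' (idx 3), next='a' -> output (3, 'a'), add 'ca' as idx 5
Step 6: w='ac' (idx 2), next='a' -> output (2, 'a'), add 'aca' as idx 6
Step 7: w='a' (idx 1), next='a' -> output (1, 'a'), add 'aa' as idx 7
Step 8: w='c' (idx 3), end of input -> output (3, '')


Encoded: [(0, 'a'), (1, 'c'), (0, 'c'), (3, 'c'), (3, 'a'), (2, 'a'), (1, 'a'), (3, '')]


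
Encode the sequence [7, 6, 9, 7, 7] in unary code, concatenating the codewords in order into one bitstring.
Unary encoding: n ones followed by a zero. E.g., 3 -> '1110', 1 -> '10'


Encode each number as n ones followed by a terminating 0:
  7 -> 11111110 (8 bits)
  6 -> 1111110 (7 bits)
  9 -> 1111111110 (10 bits)
  7 -> 11111110 (8 bits)
  7 -> 11111110 (8 bits)
Total length = 8 + 7 + 10 + 8 + 8 = 41 bits.

Unary([7, 6, 9, 7, 7]) = 11111110111111011111111101111111011111110 (41 bits)


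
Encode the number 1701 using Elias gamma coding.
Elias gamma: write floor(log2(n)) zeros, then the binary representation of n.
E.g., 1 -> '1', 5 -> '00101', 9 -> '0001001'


num_bits = floor(log2(1701)) + 1 = 11
leading_zeros = num_bits - 1 = 10
binary(1701) = 11010100101

Elias gamma(1701) = '0000000000' + '11010100101' = 000000000011010100101 (21 bits)


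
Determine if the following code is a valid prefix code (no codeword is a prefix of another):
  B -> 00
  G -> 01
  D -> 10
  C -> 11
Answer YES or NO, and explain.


Checking each pair (does one codeword prefix another?):
  B='00' vs G='01': no prefix
  B='00' vs D='10': no prefix
  B='00' vs C='11': no prefix
  G='01' vs B='00': no prefix
  G='01' vs D='10': no prefix
  G='01' vs C='11': no prefix
  D='10' vs B='00': no prefix
  D='10' vs G='01': no prefix
  D='10' vs C='11': no prefix
  C='11' vs B='00': no prefix
  C='11' vs G='01': no prefix
  C='11' vs D='10': no prefix
No violation found over all pairs.

YES -- this is a valid prefix code. No codeword is a prefix of any other codeword.


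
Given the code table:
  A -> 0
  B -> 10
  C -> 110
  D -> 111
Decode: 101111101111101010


Decoding:
10 -> B
111 -> D
110 -> C
111 -> D
110 -> C
10 -> B
10 -> B


Result: BDCDCBB


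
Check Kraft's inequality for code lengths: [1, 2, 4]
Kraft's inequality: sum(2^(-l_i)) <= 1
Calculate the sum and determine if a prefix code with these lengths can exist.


Sum = 2^(-1) + 2^(-2) + 2^(-4)
    = 0.5 + 0.25 + 0.0625
    = 13/16 = 0.8125
Since 0.8125 <= 1, Kraft's inequality IS satisfied.
A prefix code with these lengths CAN exist.

Kraft sum = 0.8125. Satisfied.


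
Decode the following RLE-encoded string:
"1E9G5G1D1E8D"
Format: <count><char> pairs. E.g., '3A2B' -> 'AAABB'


Expanding each <count><char> pair:
  1E -> 'E'
  9G -> 'GGGGGGGGG'
  5G -> 'GGGGG'
  1D -> 'D'
  1E -> 'E'
  8D -> 'DDDDDDDD'

Decoded = EGGGGGGGGGGGGGGDEDDDDDDDD


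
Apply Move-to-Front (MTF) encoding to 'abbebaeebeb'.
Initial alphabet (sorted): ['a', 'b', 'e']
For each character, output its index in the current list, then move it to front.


MTF encoding:
'a': index 0 in ['a', 'b', 'e'] -> ['a', 'b', 'e']
'b': index 1 in ['a', 'b', 'e'] -> ['b', 'a', 'e']
'b': index 0 in ['b', 'a', 'e'] -> ['b', 'a', 'e']
'e': index 2 in ['b', 'a', 'e'] -> ['e', 'b', 'a']
'b': index 1 in ['e', 'b', 'a'] -> ['b', 'e', 'a']
'a': index 2 in ['b', 'e', 'a'] -> ['a', 'b', 'e']
'e': index 2 in ['a', 'b', 'e'] -> ['e', 'a', 'b']
'e': index 0 in ['e', 'a', 'b'] -> ['e', 'a', 'b']
'b': index 2 in ['e', 'a', 'b'] -> ['b', 'e', 'a']
'e': index 1 in ['b', 'e', 'a'] -> ['e', 'b', 'a']
'b': index 1 in ['e', 'b', 'a'] -> ['b', 'e', 'a']


Output: [0, 1, 0, 2, 1, 2, 2, 0, 2, 1, 1]


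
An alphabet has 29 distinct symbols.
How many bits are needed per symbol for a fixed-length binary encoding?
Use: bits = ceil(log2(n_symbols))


log2(29) = 4.858
Bracket: 2^4 = 16 < 29 <= 2^5 = 32
So ceil(log2(29)) = 5

bits = ceil(log2(29)) = ceil(4.858) = 5 bits


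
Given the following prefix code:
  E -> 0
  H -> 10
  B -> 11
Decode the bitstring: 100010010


Decoding step by step:
Bits 10 -> H
Bits 0 -> E
Bits 0 -> E
Bits 10 -> H
Bits 0 -> E
Bits 10 -> H


Decoded message: HEEHEH


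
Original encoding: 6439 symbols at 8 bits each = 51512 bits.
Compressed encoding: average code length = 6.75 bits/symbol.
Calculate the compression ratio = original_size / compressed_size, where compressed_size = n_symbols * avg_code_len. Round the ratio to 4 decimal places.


original_size = n_symbols * orig_bits = 6439 * 8 = 51512 bits
compressed_size = n_symbols * avg_code_len = 6439 * 6.75 = 43463.25 bits
ratio = original_size / compressed_size = 51512 / 43463.25 = 1.1852

Compression ratio = 1.1852


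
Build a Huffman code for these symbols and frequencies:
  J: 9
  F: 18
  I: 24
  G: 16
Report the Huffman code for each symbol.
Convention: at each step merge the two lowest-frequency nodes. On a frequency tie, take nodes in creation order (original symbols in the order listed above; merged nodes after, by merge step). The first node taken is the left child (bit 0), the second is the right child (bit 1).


Huffman tree construction:
Step 1: Merge J(9) + G(16) = 25
Step 2: Merge F(18) + I(24) = 42
Step 3: Merge (J+G)(25) + (F+I)(42) = 67
Read each symbol's code off the tree from the root (left child = 0, right child = 1).

Codes:
  J: 00 (length 2)
  F: 10 (length 2)
  I: 11 (length 2)
  G: 01 (length 2)
Average code length: 134/67 = 2.0000 bits/symbol


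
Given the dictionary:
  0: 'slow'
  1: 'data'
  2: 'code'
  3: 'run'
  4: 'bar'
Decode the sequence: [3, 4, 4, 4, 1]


Look up each index in the dictionary:
  3 -> 'run'
  4 -> 'bar'
  4 -> 'bar'
  4 -> 'bar'
  1 -> 'data'

Decoded: "run bar bar bar data"


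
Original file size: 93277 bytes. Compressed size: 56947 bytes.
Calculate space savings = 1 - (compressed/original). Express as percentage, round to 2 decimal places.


ratio = compressed/original = 56947/93277 = 0.610515
savings = 1 - ratio = 1 - 0.610515 = 0.389485
as a percentage: 0.389485 * 100 = 38.95%

Space savings = 1 - 56947/93277 = 38.95%


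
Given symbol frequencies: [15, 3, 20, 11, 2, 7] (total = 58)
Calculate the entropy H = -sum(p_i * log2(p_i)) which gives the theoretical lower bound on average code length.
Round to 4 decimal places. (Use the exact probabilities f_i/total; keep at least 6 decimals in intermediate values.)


Per-symbol terms -p_i * log2(p_i) with p_i = f_i/58:
  p = 15/58 = 0.258621: log2(p) = -1.951090, -p*log2(p) = 0.504592
  p = 3/58 = 0.051724: log2(p) = -4.273018, -p*log2(p) = 0.221018
  p = 20/58 = 0.344828: log2(p) = -1.536053, -p*log2(p) = 0.529673
  p = 11/58 = 0.189655: log2(p) = -2.398549, -p*log2(p) = 0.454897
  p = 2/58 = 0.034483: log2(p) = -4.857981, -p*log2(p) = 0.167517
  p = 7/58 = 0.120690: log2(p) = -3.050626, -p*log2(p) = 0.368179
H = 0.504592 + 0.221018 + 0.529673 + 0.454897 + 0.167517 + 0.368179 = 2.245876

H = 2.2459 bits/symbol


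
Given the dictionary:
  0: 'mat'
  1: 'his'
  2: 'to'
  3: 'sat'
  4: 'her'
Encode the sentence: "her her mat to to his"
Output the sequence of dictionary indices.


Look up each word in the dictionary:
  'her' -> 4
  'her' -> 4
  'mat' -> 0
  'to' -> 2
  'to' -> 2
  'his' -> 1

Encoded: [4, 4, 0, 2, 2, 1]


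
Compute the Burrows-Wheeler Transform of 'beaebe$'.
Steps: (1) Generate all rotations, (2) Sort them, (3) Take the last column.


Rotations (sorted):
  0: $beaebe -> last char: e
  1: aebe$be -> last char: e
  2: be$beae -> last char: e
  3: beaebe$ -> last char: $
  4: e$beaeb -> last char: b
  5: eaebe$b -> last char: b
  6: ebe$bea -> last char: a


BWT = eee$bba


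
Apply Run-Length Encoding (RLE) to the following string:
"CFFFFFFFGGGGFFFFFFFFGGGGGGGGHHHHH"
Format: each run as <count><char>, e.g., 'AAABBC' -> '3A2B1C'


Scanning runs left to right:
  i=0: run of 'C' x 1 -> '1C'
  i=1: run of 'F' x 7 -> '7F'
  i=8: run of 'G' x 4 -> '4G'
  i=12: run of 'F' x 8 -> '8F'
  i=20: run of 'G' x 8 -> '8G'
  i=28: run of 'H' x 5 -> '5H'

RLE = 1C7F4G8F8G5H


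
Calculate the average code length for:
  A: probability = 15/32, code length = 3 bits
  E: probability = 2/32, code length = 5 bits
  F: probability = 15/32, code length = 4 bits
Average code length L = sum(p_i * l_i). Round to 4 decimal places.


Weighted contributions p_i * l_i:
  A: (15/32) * 3 = 45/32
  E: (2/32) * 5 = 10/32
  F: (15/32) * 4 = 60/32
Sum = (45 + 10 + 60)/32 = 115/32

L = 115/32 = 3.5938 bits/symbol


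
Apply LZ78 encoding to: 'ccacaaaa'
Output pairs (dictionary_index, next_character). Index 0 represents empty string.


LZ78 encoding steps:
Dictionary: {0: ''}
Step 1: w='' (idx 0), next='c' -> output (0, 'c'), add 'c' as idx 1
Step 2: w='c' (idx 1), next='a' -> output (1, 'a'), add 'ca' as idx 2
Step 3: w='ca' (idx 2), next='a' -> output (2, 'a'), add 'caa' as idx 3
Step 4: w='' (idx 0), next='a' -> output (0, 'a'), add 'a' as idx 4
Step 5: w='a' (idx 4), end of input -> output (4, '')


Encoded: [(0, 'c'), (1, 'a'), (2, 'a'), (0, 'a'), (4, '')]
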